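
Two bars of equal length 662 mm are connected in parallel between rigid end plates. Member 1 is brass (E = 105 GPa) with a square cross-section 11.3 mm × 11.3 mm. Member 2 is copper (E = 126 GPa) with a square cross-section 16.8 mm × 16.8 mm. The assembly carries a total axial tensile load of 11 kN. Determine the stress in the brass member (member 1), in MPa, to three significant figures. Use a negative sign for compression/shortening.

23.6 MPa

A_1 = 127.7 mm².
A_2 = 282.2 mm².
Equal strain + equilibrium ⇒ each member carries load in proportion to AE: A₁E₁ = 13410000 N, A₂E₂ = 35560000 N, ΣAE = 48970000 N.
σ₁ = P·E₁/ΣAE = 11000·105000/48970000 = 23.59 MPa.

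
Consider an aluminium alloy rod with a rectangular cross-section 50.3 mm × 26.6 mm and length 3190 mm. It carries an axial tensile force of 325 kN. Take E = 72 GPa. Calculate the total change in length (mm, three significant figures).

10.8 mm

A = 1338 mm².
δ_mech = NL/(AE) = 325000·3190/(1338·72000) = 10.76 mm.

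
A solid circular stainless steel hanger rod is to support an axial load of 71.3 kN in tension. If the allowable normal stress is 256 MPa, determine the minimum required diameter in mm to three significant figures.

18.8 mm

Required area A ≥ P/σ_allow = 71300/256 = 278.5 mm².
For a solid circular section, d ≥ √(4A/π) = 18.83 mm.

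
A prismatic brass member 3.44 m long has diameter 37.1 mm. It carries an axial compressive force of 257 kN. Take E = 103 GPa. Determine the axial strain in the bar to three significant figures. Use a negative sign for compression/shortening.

-0.00231

A = 1081 mm².
σ = N/A = -237.7 MPa; ε = σ/E = -237.7/103000 = -2.308e-03.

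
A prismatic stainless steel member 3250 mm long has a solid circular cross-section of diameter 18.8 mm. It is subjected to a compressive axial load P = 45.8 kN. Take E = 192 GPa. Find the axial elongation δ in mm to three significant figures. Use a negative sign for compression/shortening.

A = 277.6 mm².
δ_mech = NL/(AE) = -45800·3250/(277.6·192000) = -2.793 mm.

-2.79 mm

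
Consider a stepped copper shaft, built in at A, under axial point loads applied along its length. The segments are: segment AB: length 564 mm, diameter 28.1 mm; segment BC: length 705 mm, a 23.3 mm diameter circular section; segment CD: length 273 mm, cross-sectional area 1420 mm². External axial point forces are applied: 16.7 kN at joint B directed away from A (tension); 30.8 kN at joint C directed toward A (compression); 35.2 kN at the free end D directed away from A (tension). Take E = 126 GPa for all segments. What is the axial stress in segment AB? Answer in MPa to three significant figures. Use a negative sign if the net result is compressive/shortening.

Internal axial forces (sectioning from the free end, tension +): N_CD = 35.2 kN, N_BC = 4.4 kN, N_AB = 21.1 kN.
A_AB = 620.2 mm².
σ_AB = N_AB/A_AB = 21100/620.2 = 34.02 MPa.

34.0 MPa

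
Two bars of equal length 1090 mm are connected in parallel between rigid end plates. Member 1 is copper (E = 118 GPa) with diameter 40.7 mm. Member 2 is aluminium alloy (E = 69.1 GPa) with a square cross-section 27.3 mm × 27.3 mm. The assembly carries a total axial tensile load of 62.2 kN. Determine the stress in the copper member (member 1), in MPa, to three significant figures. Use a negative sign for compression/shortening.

35.8 MPa

A_1 = 1301 mm².
A_2 = 745.3 mm².
Equal strain + equilibrium ⇒ each member carries load in proportion to AE: A₁E₁ = 153500000 N, A₂E₂ = 51500000 N, ΣAE = 205000000 N.
σ₁ = P·E₁/ΣAE = 62200·118000/205000000 = 35.8 MPa.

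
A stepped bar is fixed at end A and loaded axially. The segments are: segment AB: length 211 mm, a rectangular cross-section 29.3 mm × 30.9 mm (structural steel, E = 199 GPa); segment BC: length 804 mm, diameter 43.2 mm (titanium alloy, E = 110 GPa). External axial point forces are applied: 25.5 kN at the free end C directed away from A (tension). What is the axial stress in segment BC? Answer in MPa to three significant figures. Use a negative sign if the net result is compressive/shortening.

17.4 MPa

Internal axial forces (sectioning from the free end, tension +): N_BC = 25.5 kN, N_AB = 25.5 kN.
A_BC = 1466 mm².
σ_BC = N_BC/A_BC = 25500/1466 = 17.4 MPa.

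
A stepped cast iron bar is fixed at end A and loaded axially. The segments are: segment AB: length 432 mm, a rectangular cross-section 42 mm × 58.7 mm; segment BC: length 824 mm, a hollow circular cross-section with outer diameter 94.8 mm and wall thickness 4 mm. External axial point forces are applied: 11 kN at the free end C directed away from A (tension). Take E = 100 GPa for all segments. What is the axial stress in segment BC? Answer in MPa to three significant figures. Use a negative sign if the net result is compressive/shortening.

9.64 MPa

Internal axial forces (sectioning from the free end, tension +): N_BC = 11 kN, N_AB = 11 kN.
A_BC = 1141 mm².
σ_BC = N_BC/A_BC = 11000/1141 = 9.64 MPa.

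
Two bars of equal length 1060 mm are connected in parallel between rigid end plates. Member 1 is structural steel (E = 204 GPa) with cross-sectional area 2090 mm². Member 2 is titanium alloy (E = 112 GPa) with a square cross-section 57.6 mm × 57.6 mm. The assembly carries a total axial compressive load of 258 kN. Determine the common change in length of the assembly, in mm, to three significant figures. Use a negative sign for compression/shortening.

-0.343 mm

A_2 = 3318 mm².
Equal strain + equilibrium ⇒ each member carries load in proportion to AE: A₁E₁ = 426400000 N, A₂E₂ = 371600000 N, ΣAE = 797900000 N.
δ = PL/ΣAE = -258000·1060/797900000 = -0.3427 mm.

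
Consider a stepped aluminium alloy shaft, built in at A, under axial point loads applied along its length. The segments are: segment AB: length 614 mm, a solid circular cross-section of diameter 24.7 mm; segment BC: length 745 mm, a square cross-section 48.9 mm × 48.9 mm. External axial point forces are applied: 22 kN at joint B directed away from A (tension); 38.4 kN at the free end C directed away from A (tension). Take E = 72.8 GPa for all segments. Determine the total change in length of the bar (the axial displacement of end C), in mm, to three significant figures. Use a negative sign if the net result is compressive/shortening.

Internal axial forces (sectioning from the free end, tension +): N_BC = 38.4 kN, N_AB = 60.4 kN.
A_AB = 479.2 mm².
A_BC = 2391 mm².
δ_AB = 60400·614/(479.2·72800) = 1.063 mm
δ_BC = 38400·745/(2391·72800) = 0.1643 mm
δ = Σδ_i = 1.227 mm.

1.23 mm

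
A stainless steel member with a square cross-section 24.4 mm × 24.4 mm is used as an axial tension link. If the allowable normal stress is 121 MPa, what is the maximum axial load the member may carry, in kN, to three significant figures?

A = 595.4 mm².
P_max = σ_allow · A = 121 · 595.4 = 72040 N = 72.04 kN.

72.0 kN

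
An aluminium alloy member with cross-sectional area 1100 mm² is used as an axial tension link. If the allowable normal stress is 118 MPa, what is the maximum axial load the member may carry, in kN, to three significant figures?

130 kN

P_max = σ_allow · A = 118 · 1100 = 129800 N = 129.8 kN.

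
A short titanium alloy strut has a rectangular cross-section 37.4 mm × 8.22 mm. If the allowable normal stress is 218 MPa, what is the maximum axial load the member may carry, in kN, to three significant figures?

67.0 kN

A = 307.4 mm².
P_max = σ_allow · A = 218 · 307.4 = 67020 N = 67.02 kN.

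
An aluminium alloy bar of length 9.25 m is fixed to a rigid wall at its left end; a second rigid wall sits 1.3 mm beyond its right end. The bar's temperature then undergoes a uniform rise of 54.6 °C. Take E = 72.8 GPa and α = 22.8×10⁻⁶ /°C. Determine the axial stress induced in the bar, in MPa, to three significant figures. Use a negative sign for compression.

-80.4 MPa

Free thermal expansion αLΔT = 22.8e-6 · 9250 · 54.6 = 11.52 mm.
The walls engage after the gap closes; constrained expansion = 11.52 − 1.3 = 10.22 mm.
The walls impose strain ε = −(10.22)/9250 = -1.1043e-03; σ = Eε = 72800 · -1.1043e-03 = -80.4 MPa.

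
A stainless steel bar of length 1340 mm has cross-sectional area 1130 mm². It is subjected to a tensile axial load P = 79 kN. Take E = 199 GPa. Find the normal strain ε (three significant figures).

3.51e-04

σ = N/A = 69.91 MPa; ε = σ/E = 69.91/199000 = 3.513e-04.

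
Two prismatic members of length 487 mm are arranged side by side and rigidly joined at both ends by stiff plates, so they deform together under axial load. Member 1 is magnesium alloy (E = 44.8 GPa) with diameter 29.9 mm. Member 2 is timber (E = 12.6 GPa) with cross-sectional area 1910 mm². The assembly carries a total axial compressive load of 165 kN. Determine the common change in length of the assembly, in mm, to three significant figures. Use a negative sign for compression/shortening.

A_1 = 702.2 mm².
Equal strain + equilibrium ⇒ each member carries load in proportion to AE: A₁E₁ = 31460000 N, A₂E₂ = 24070000 N, ΣAE = 55520000 N.
δ = PL/ΣAE = -165000·487/55520000 = -1.447 mm.

-1.45 mm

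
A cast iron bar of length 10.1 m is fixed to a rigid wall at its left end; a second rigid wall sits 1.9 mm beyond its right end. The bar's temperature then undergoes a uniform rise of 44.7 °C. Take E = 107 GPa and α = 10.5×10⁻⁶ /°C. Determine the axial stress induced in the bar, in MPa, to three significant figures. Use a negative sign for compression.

Free thermal expansion αLΔT = 10.5e-6 · 10100 · 44.7 = 4.74 mm.
The walls engage after the gap closes; constrained expansion = 4.74 − 1.9 = 2.84 mm.
The walls impose strain ε = −(2.84)/10100 = -2.8123e-04; σ = Eε = 107000 · -2.8123e-04 = -30.09 MPa.

-30.1 MPa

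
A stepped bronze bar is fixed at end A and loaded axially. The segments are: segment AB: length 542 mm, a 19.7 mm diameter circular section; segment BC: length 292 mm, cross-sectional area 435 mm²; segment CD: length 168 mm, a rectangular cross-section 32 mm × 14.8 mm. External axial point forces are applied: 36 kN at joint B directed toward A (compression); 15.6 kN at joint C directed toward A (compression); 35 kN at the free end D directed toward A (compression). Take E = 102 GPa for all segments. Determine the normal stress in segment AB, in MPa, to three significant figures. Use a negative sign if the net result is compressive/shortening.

Internal axial forces (sectioning from the free end, tension +): N_CD = -35 kN, N_BC = -50.6 kN, N_AB = -86.6 kN.
A_AB = 304.8 mm².
σ_AB = N_AB/A_AB = -86600/304.8 = -284.1 MPa.

-284 MPa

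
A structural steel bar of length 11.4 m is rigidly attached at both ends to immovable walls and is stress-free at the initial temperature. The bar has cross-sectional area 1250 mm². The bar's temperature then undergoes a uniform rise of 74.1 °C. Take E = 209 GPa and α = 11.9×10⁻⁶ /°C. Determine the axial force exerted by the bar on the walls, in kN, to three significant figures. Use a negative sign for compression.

-230 kN

Free thermal expansion αLΔT = 11.9e-6 · 11400 · 74.1 = 10.05 mm.
The walls impose strain ε = −(10.05)/11400 = -8.8179e-04; σ = Eε = 209000 · -8.8179e-04 = -184.3 MPa.
Wall reaction R = σ·A = -184.3·1250 = -230400 N = -230.4 kN.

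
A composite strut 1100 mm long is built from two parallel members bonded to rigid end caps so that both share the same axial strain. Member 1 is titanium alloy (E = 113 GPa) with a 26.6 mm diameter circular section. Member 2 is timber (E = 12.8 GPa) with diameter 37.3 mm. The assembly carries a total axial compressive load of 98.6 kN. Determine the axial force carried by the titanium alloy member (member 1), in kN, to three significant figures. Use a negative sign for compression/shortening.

A_1 = 555.7 mm².
A_2 = 1093 mm².
Equal strain + equilibrium ⇒ each member carries load in proportion to AE: A₁E₁ = 62800000 N, A₂E₂ = 13990000 N, ΣAE = 76780000 N.
F₁ = P·A₁E₁/ΣAE = -98600·62800000/76780000 = -80640 N.

-80.6 kN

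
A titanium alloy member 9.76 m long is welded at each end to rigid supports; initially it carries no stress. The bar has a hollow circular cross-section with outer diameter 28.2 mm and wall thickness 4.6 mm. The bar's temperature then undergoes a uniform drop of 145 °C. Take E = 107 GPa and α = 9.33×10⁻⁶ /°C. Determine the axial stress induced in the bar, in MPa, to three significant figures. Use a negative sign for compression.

Free thermal expansion αLΔT = 9.33e-6 · 9760 · -145 = -13.2 mm.
The walls impose strain ε = −(-13.2)/9760 = 1.3529e-03; σ = Eε = 107000 · 1.3529e-03 = 144.8 MPa.

145 MPa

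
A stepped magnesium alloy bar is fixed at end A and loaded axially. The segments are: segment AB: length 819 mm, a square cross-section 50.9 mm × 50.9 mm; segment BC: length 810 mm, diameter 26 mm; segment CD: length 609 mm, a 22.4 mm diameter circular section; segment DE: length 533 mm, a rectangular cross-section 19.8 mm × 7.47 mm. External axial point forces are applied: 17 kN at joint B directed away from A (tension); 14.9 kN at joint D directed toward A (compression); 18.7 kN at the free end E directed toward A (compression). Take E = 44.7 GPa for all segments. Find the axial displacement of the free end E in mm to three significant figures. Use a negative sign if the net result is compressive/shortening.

Internal axial forces (sectioning from the free end, tension +): N_DE = -18.7 kN, N_CD = -33.6 kN, N_BC = -33.6 kN, N_AB = -16.6 kN.
A_AB = 2591 mm².
A_BC = 530.9 mm².
A_CD = 394.1 mm².
A_DE = 147.9 mm².
δ_AB = -16600·819/(2591·44700) = -0.1174 mm
δ_BC = -33600·810/(530.9·44700) = -1.147 mm
δ_CD = -33600·609/(394.1·44700) = -1.162 mm
δ_DE = -18700·533/(147.9·44700) = -1.508 mm
δ = Σδ_i = -3.933 mm.

-3.93 mm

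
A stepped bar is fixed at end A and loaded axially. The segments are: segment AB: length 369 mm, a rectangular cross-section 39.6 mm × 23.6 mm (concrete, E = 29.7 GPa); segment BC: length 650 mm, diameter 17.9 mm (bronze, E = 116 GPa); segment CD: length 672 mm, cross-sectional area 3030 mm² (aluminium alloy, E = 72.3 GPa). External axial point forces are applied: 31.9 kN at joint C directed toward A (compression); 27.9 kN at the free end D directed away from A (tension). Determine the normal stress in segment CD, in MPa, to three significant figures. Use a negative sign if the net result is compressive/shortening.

9.21 MPa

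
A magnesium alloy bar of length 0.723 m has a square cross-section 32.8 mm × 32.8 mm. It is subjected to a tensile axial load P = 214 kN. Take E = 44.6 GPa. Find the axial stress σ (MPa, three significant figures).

A = 1076 mm².
σ = N/A = 214000/1076 = 198.9 MPa.

199 MPa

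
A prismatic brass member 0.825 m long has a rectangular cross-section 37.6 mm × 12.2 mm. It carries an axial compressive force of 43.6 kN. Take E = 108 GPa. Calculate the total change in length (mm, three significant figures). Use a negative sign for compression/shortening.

A = 458.7 mm².
δ_mech = NL/(AE) = -43600·825/(458.7·108000) = -0.7261 mm.

-0.726 mm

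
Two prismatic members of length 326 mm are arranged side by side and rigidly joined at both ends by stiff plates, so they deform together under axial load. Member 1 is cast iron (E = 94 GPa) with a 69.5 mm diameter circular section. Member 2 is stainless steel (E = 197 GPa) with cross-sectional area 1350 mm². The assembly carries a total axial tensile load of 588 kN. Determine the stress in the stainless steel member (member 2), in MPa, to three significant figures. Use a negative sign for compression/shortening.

A_1 = 3794 mm².
Equal strain + equilibrium ⇒ each member carries load in proportion to AE: A₁E₁ = 356600000 N, A₂E₂ = 266000000 N, ΣAE = 622600000 N.
σ₂ = P·E₂/ΣAE = 588000·197000/622600000 = 186.1 MPa.

186 MPa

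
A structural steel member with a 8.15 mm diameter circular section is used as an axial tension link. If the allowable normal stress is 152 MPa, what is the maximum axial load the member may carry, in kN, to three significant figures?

7.93 kN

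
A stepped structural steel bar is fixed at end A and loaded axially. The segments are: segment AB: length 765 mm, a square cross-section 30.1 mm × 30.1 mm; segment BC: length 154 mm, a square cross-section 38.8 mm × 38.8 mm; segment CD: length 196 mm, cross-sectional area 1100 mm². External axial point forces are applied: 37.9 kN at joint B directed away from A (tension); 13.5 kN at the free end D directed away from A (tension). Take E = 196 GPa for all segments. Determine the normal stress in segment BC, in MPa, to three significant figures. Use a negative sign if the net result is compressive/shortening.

8.97 MPa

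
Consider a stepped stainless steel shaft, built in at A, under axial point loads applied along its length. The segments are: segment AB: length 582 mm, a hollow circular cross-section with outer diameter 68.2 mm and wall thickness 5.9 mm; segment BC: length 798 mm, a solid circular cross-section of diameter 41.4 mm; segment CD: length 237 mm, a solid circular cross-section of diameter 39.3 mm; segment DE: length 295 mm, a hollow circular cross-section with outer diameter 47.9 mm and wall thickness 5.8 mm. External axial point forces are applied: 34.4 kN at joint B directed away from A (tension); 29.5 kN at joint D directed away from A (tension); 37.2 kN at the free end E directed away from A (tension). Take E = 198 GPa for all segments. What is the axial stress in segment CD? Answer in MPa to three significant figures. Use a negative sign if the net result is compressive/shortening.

55.0 MPa

Internal axial forces (sectioning from the free end, tension +): N_DE = 37.2 kN, N_CD = 66.7 kN, N_BC = 66.7 kN, N_AB = 101.1 kN.
A_CD = 1213 mm².
σ_CD = N_CD/A_CD = 66700/1213 = 54.99 MPa.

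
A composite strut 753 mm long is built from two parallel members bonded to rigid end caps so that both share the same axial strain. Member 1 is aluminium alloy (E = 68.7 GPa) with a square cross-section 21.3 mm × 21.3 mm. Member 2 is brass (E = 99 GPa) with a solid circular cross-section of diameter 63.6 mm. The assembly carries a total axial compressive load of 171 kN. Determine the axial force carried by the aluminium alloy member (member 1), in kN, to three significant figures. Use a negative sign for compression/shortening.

A_1 = 453.7 mm².
A_2 = 3177 mm².
Equal strain + equilibrium ⇒ each member carries load in proportion to AE: A₁E₁ = 31170000 N, A₂E₂ = 314500000 N, ΣAE = 345700000 N.
F₁ = P·A₁E₁/ΣAE = -171000·31170000/345700000 = -15420 N.

-15.4 kN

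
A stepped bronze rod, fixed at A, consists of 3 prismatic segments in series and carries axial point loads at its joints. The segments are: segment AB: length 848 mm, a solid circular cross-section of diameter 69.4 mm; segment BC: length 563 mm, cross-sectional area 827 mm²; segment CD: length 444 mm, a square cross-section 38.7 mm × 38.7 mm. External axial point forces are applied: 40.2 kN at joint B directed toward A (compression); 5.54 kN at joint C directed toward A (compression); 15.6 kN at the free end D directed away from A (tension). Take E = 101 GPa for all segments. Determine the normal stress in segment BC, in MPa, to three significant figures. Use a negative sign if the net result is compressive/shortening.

12.2 MPa

Internal axial forces (sectioning from the free end, tension +): N_CD = 15.6 kN, N_BC = 10.06 kN, N_AB = -30.14 kN.
σ_BC = N_BC/A_BC = 10060/827 = 12.16 MPa.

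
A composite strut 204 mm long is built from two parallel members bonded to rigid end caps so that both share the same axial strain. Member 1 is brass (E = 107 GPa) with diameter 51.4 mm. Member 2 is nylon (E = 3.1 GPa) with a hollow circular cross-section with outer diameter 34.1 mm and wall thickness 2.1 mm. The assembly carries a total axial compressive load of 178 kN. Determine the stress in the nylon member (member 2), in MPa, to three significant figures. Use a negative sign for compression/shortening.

A_1 = 2075 mm².
A_2 = 211.1 mm².
Equal strain + equilibrium ⇒ each member carries load in proportion to AE: A₁E₁ = 222000000 N, A₂E₂ = 654500 N, ΣAE = 222700000 N.
σ₂ = P·E₂/ΣAE = -178000·3100/222700000 = -2.478 MPa.

-2.48 MPa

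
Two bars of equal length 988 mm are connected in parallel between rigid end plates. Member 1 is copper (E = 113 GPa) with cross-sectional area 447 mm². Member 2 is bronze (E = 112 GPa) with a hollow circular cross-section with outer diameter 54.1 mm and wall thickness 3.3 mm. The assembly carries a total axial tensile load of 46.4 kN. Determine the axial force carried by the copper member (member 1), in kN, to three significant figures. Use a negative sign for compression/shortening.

21.4 kN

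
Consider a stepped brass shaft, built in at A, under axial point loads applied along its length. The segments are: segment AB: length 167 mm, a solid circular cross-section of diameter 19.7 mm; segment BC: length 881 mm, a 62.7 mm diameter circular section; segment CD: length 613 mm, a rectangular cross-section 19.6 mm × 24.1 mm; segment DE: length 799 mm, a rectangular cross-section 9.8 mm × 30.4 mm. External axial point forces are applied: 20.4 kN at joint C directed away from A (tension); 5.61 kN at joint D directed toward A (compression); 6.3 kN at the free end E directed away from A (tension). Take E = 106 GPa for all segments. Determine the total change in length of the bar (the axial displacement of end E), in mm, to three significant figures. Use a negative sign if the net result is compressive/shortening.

Internal axial forces (sectioning from the free end, tension +): N_DE = 6.3 kN, N_CD = 0.69 kN, N_BC = 21.09 kN, N_AB = 21.09 kN.
A_AB = 304.8 mm².
A_BC = 3088 mm².
A_CD = 472.4 mm².
A_DE = 297.9 mm².
δ_AB = 21090·167/(304.8·106000) = 0.109 mm
δ_BC = 21090·881/(3088·106000) = 0.05677 mm
δ_CD = 690·613/(472.4·106000) = 0.008448 mm
δ_DE = 6300·799/(297.9·106000) = 0.1594 mm
δ = Σδ_i = 0.3336 mm.

0.334 mm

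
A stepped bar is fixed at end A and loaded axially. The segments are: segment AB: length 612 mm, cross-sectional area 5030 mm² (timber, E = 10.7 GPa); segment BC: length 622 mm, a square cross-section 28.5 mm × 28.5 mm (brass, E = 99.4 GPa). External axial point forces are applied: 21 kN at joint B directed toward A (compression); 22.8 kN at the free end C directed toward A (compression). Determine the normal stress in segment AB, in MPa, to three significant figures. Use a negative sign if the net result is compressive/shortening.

Internal axial forces (sectioning from the free end, tension +): N_BC = -22.8 kN, N_AB = -43.8 kN.
σ_AB = N_AB/A_AB = -43800/5030 = -8.708 MPa.

-8.71 MPa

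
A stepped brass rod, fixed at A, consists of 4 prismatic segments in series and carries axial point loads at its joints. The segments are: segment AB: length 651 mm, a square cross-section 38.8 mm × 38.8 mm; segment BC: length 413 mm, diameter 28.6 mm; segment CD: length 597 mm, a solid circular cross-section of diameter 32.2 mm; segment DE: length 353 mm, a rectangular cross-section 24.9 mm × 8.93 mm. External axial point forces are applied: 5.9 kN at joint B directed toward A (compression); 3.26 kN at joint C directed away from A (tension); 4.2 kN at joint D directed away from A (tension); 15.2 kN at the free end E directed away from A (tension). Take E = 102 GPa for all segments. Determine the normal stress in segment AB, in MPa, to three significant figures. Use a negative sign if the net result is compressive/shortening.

Internal axial forces (sectioning from the free end, tension +): N_DE = 15.2 kN, N_CD = 19.4 kN, N_BC = 22.66 kN, N_AB = 16.76 kN.
A_AB = 1505 mm².
σ_AB = N_AB/A_AB = 16760/1505 = 11.13 MPa.

11.1 MPa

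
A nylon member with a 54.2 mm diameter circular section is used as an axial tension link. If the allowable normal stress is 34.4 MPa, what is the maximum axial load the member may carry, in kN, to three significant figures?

79.4 kN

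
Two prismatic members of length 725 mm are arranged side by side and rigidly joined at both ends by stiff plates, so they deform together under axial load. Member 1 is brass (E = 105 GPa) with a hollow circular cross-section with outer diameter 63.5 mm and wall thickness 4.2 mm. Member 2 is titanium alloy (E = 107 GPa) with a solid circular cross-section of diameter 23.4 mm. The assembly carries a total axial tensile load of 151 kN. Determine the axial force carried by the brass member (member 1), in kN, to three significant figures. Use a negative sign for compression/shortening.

96.8 kN

A_1 = 782.4 mm².
A_2 = 430.1 mm².
Equal strain + equilibrium ⇒ each member carries load in proportion to AE: A₁E₁ = 82160000 N, A₂E₂ = 46020000 N, ΣAE = 128200000 N.
F₁ = P·A₁E₁/ΣAE = 151000·82160000/128200000 = 96790 N.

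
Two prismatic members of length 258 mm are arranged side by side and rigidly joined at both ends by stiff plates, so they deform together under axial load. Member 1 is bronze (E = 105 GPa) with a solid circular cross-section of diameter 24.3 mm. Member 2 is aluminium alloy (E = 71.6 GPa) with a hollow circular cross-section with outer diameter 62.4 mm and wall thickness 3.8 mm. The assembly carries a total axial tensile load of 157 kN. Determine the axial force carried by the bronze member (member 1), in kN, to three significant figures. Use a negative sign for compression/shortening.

A_1 = 463.8 mm².
A_2 = 699.6 mm².
Equal strain + equilibrium ⇒ each member carries load in proportion to AE: A₁E₁ = 48700000 N, A₂E₂ = 50090000 N, ΣAE = 98790000 N.
F₁ = P·A₁E₁/ΣAE = 157000·48700000/98790000 = 77390 N.

77.4 kN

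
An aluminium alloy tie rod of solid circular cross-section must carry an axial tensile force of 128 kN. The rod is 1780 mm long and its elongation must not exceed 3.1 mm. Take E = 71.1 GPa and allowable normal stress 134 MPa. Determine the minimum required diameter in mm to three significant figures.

36.3 mm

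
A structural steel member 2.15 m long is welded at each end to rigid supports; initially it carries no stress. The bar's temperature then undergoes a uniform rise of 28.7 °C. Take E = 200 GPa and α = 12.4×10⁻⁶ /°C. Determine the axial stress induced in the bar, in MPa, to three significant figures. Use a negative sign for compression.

Free thermal expansion αLΔT = 12.4e-6 · 2150 · 28.7 = 0.7651 mm.
The walls impose strain ε = −(0.7651)/2150 = -3.5588e-04; σ = Eε = 200000 · -3.5588e-04 = -71.18 MPa.

-71.2 MPa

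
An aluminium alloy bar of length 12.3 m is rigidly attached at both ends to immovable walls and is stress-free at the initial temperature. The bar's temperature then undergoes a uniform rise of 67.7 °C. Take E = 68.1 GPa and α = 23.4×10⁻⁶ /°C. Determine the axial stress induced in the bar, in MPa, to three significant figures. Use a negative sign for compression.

-108 MPa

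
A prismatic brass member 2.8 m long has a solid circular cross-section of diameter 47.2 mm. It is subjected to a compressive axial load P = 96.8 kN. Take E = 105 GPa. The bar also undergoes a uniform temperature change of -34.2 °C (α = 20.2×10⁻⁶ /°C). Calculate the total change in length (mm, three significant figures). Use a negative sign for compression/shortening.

-3.41 mm

A = 1750 mm².
δ_mech = NL/(AE) = -96800·2800/(1750·105000) = -1.475 mm.
δ_thermal = αLΔT = 20.2e-6·2800·-34.2 = -1.934 mm.
δ = δ_mech + δ_thermal = -3.41 mm.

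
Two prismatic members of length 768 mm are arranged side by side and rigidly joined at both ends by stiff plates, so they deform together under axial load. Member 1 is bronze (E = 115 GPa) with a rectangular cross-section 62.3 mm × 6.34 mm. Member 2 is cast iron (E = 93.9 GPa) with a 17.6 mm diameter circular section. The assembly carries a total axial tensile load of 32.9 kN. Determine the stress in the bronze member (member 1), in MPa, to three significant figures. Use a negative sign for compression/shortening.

55.4 MPa

A_1 = 395 mm².
A_2 = 243.3 mm².
Equal strain + equilibrium ⇒ each member carries load in proportion to AE: A₁E₁ = 45420000 N, A₂E₂ = 22840000 N, ΣAE = 68270000 N.
σ₁ = P·E₁/ΣAE = 32900·115000/68270000 = 55.42 MPa.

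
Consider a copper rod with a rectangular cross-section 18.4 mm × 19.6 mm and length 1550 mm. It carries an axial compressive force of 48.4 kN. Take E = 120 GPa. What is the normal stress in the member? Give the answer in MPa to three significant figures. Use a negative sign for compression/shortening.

-134 MPa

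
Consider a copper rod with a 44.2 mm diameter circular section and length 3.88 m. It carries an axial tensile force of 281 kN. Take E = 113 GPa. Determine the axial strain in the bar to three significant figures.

0.00162

A = 1534 mm².
σ = N/A = 183.1 MPa; ε = σ/E = 183.1/113000 = 1.621e-03.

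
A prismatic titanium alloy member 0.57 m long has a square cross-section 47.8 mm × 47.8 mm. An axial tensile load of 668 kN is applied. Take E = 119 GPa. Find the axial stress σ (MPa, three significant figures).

292 MPa

A = 2285 mm².
σ = N/A = 668000/2285 = 292.4 MPa.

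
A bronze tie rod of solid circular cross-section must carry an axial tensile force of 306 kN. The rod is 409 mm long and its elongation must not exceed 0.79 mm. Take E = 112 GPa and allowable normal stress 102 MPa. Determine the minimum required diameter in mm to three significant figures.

61.8 mm

Required area A ≥ P/σ_allow = 306000/102 = 3000 mm².
For a solid circular section, d ≥ √(4A/π) = 61.8 mm.
Elongation limit: A ≥ PL/(Eδ_allow) = 306000·409/(112000·0.79) = 1414 mm² ⇒ d ≥ 42.44 mm.
The stress limit governs.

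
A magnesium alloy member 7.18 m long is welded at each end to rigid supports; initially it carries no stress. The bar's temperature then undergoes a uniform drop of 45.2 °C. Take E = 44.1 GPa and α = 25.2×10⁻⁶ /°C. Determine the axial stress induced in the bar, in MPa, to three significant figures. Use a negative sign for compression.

50.2 MPa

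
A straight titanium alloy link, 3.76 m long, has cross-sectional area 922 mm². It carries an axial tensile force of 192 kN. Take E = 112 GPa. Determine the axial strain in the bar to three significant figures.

0.00186

σ = N/A = 208.2 MPa; ε = σ/E = 208.2/112000 = 1.859e-03.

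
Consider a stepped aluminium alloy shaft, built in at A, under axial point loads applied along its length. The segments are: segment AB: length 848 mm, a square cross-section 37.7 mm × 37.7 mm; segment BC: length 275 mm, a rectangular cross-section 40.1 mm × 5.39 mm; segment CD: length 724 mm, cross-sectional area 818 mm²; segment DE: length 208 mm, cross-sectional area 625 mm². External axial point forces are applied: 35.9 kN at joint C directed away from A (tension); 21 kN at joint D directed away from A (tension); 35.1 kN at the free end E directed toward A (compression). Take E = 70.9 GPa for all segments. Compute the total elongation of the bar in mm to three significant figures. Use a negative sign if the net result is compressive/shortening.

0.234 mm

Internal axial forces (sectioning from the free end, tension +): N_DE = -35.1 kN, N_CD = -14.1 kN, N_BC = 21.8 kN, N_AB = 21.8 kN.
A_AB = 1421 mm².
A_BC = 216.1 mm².
δ_AB = 21800·848/(1421·70900) = 0.1835 mm
δ_BC = 21800·275/(216.1·70900) = 0.3912 mm
δ_CD = -14100·724/(818·70900) = -0.176 mm
δ_DE = -35100·208/(625·70900) = -0.1648 mm
δ = Σδ_i = 0.2339 mm.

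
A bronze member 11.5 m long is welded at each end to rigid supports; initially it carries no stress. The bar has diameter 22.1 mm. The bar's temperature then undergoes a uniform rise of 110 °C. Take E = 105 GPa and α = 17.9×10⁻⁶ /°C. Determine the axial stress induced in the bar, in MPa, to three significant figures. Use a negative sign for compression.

-207 MPa

Free thermal expansion αLΔT = 17.9e-6 · 11500 · 110 = 22.64 mm.
The walls impose strain ε = −(22.64)/11500 = -1.9690e-03; σ = Eε = 105000 · -1.9690e-03 = -206.7 MPa.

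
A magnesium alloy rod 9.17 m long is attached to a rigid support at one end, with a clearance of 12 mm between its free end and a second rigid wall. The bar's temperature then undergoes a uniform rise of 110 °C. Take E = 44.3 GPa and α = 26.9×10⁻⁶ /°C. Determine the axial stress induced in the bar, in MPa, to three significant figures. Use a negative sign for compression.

Free thermal expansion αLΔT = 26.9e-6 · 9170 · 110 = 27.13 mm.
The walls engage after the gap closes; constrained expansion = 27.13 − 12 = 15.13 mm.
The walls impose strain ε = −(15.13)/9170 = -1.6504e-03; σ = Eε = 44300 · -1.6504e-03 = -73.11 MPa.

-73.1 MPa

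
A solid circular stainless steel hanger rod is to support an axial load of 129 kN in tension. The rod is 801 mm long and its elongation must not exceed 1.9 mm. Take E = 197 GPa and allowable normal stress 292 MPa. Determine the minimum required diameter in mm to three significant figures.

Required area A ≥ P/σ_allow = 129000/292 = 441.8 mm².
For a solid circular section, d ≥ √(4A/π) = 23.72 mm.
Elongation limit: A ≥ PL/(Eδ_allow) = 129000·801/(197000·1.9) = 276.1 mm² ⇒ d ≥ 18.75 mm.
The stress limit governs.

23.7 mm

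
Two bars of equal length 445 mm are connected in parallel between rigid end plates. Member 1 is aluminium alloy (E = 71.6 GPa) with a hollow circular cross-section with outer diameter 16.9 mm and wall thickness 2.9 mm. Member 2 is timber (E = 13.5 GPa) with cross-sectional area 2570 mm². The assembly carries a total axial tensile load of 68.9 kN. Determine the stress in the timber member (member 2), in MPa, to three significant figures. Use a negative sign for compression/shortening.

A_1 = 127.5 mm².
Equal strain + equilibrium ⇒ each member carries load in proportion to AE: A₁E₁ = 9132000 N, A₂E₂ = 34700000 N, ΣAE = 43830000 N.
σ₂ = P·E₂/ΣAE = 68900·13500/43830000 = 21.22 MPa.

21.2 MPa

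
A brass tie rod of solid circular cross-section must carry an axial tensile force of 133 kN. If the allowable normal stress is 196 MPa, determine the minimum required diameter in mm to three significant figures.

29.4 mm

Required area A ≥ P/σ_allow = 133000/196 = 678.6 mm².
For a solid circular section, d ≥ √(4A/π) = 29.39 mm.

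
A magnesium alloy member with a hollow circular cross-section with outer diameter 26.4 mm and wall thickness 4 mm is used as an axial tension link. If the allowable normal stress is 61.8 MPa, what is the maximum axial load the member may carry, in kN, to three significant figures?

A = 281.5 mm².
P_max = σ_allow · A = 61.8 · 281.5 = 17400 N = 17.4 kN.

17.4 kN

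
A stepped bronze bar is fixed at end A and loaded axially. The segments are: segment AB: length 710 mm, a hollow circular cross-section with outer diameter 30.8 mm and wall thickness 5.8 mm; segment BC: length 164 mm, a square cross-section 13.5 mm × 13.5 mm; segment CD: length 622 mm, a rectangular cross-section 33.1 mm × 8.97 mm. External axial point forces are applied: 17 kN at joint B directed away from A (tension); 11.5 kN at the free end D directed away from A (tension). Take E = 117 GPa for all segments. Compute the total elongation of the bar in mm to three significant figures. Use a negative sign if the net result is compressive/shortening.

0.674 mm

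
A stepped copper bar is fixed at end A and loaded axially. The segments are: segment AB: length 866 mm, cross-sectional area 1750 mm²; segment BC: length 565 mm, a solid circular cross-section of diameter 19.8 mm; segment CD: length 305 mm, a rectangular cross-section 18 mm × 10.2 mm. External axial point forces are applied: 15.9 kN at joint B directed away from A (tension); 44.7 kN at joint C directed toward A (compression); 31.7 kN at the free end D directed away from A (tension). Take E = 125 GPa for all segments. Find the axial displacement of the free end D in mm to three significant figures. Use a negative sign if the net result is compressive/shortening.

0.242 mm

Internal axial forces (sectioning from the free end, tension +): N_CD = 31.7 kN, N_BC = -13 kN, N_AB = 2.9 kN.
A_BC = 307.9 mm².
A_CD = 183.6 mm².
δ_AB = 2900·866/(1750·125000) = 0.01148 mm
δ_BC = -13000·565/(307.9·125000) = -0.1908 mm
δ_CD = 31700·305/(183.6·125000) = 0.4213 mm
δ = Σδ_i = 0.2419 mm.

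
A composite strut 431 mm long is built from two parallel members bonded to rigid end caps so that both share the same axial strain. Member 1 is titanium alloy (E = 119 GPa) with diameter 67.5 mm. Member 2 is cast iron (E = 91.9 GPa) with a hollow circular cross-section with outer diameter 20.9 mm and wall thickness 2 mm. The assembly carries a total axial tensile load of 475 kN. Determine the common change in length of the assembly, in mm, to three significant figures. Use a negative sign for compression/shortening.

0.469 mm

A_1 = 3578 mm².
A_2 = 118.8 mm².
Equal strain + equilibrium ⇒ each member carries load in proportion to AE: A₁E₁ = 425800000 N, A₂E₂ = 10910000 N, ΣAE = 436800000 N.
δ = PL/ΣAE = 475000·431/436800000 = 0.4687 mm.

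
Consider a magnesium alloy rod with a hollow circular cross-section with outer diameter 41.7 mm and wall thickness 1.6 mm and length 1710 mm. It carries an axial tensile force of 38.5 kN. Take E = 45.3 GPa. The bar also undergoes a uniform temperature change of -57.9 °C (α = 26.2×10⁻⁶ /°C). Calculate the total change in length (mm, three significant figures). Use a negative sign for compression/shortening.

4.62 mm

A = 201.6 mm².
δ_mech = NL/(AE) = 38500·1710/(201.6·45300) = 7.21 mm.
δ_thermal = αLΔT = 26.2e-6·1710·-57.9 = -2.594 mm.
δ = δ_mech + δ_thermal = 4.616 mm.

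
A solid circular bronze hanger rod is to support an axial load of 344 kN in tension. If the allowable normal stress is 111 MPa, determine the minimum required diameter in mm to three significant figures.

Required area A ≥ P/σ_allow = 344000/111 = 3099 mm².
For a solid circular section, d ≥ √(4A/π) = 62.82 mm.

62.8 mm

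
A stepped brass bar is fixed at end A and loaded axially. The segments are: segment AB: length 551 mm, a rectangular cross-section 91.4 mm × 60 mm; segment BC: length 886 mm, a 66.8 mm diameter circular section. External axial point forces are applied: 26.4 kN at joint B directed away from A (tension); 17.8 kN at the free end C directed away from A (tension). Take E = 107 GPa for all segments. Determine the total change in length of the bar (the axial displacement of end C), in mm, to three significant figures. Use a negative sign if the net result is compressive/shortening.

0.0836 mm

Internal axial forces (sectioning from the free end, tension +): N_BC = 17.8 kN, N_AB = 44.2 kN.
A_AB = 5484 mm².
A_BC = 3505 mm².
δ_AB = 44200·551/(5484·107000) = 0.0415 mm
δ_BC = 17800·886/(3505·107000) = 0.04206 mm
δ = Σδ_i = 0.08356 mm.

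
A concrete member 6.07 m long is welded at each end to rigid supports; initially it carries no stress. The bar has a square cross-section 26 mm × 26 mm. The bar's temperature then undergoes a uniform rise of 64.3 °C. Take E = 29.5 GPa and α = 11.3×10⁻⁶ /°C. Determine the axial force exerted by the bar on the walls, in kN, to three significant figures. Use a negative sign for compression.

Free thermal expansion αLΔT = 11.3e-6 · 6070 · 64.3 = 4.41 mm.
The walls impose strain ε = −(4.41)/6070 = -7.2659e-04; σ = Eε = 29500 · -7.2659e-04 = -21.43 MPa.
Wall reaction R = σ·A = -21.43·676 = -14490 N = -14.49 kN.

-14.5 kN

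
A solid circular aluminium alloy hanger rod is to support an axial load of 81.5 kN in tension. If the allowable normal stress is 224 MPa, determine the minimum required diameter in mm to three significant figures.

21.5 mm

Required area A ≥ P/σ_allow = 81500/224 = 363.8 mm².
For a solid circular section, d ≥ √(4A/π) = 21.52 mm.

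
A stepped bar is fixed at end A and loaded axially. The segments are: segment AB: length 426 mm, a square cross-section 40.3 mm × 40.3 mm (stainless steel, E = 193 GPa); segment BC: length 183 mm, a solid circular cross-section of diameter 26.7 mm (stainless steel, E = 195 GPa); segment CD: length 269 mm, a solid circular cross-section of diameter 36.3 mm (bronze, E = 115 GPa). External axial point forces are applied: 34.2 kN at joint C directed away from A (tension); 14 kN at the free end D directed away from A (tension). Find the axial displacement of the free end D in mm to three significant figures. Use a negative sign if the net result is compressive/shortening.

Internal axial forces (sectioning from the free end, tension +): N_CD = 14 kN, N_BC = 48.2 kN, N_AB = 48.2 kN.
A_AB = 1624 mm².
A_BC = 559.9 mm².
A_CD = 1035 mm².
δ_AB = 48200·426/(1624·193000) = 0.06551 mm
δ_BC = 48200·183/(559.9·195000) = 0.08079 mm
δ_CD = 14000·269/(1035·115000) = 0.03164 mm
δ = Σδ_i = 0.1779 mm.

0.178 mm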